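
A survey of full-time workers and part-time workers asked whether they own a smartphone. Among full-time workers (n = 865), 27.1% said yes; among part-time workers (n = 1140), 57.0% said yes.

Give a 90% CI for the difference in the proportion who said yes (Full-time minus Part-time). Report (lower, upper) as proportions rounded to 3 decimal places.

(-0.334, -0.264)

Each SE is √(p̂(1−p̂)/n): √(0.2710·0.7290/865) = 0.01511 and √(0.5700·0.4300/1140) = 0.01466.
SE(p̂₁ − p̂₂) = √(SE₁² + SE₂²) = √(0.0002283121 + 0.0002149156) = 0.02105, since the two samples are independent.
At 90% confidence z* = 1.645; margin = 1.645 × 0.02105 = 0.03463.
The difference is 0.2710 − 0.5700 = -0.2990, so the interval is -0.2990 ± 0.03463 = (-0.334, -0.264).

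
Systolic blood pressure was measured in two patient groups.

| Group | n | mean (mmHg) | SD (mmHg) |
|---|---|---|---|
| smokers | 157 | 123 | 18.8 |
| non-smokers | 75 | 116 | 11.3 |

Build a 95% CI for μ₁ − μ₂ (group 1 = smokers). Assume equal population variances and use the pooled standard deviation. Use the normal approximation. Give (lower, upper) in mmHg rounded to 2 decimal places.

(2.39, 11.61)

Pooled variance s_p² = [156·18.8² + 74·11.3²] / (157+75−2) = 280.8074, so s_p = 16.7573.
SE_diff = s_p·√(1/n₁ + 1/n₂) = 16.7573·√(1/157 + 1/75) = 2.3522.
z* = 1.960; margin = 1.960 × 2.3522 = 4.6103.
Difference = 123 − 116 = 7.0000.
7.0000 ± 4.6103 → (2.39, 11.61).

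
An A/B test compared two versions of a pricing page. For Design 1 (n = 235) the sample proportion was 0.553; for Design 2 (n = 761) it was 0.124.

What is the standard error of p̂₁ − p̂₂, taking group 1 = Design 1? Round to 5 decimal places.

Each SE is √(p̂(1−p̂)/n): √(0.5530·0.4470/235) = 0.03243 and √(0.1240·0.8760/761) = 0.01195.
SE(p̂₁ − p̂₂) = √(SE₁² + SE₂²) = √(0.0010517049 + 0.0001428025) = 0.03456, since the two samples are independent.

0.03456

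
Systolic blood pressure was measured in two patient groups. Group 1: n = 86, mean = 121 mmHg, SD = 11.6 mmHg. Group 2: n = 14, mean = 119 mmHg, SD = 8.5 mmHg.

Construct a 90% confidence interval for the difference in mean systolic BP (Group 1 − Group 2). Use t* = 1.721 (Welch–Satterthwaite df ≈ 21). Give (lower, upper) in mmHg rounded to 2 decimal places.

(-2.46, 6.46)

Standard errors of each mean: 11.6/√86 = 1.2509 and 8.5/√14 = 2.2717.
SE(x̄₁ − x̄₂) = √(1.2509² + 2.2717²) = 2.5933 for independent samples with unequal variances.
With t* = 1.721, the margin is 1.721 × 2.5933 = 4.4631.
x̄₁ − x̄₂ = 121 − 119 = 2.0000; the interval is 2.0000 ± 4.4631 = (-2.46, 6.46).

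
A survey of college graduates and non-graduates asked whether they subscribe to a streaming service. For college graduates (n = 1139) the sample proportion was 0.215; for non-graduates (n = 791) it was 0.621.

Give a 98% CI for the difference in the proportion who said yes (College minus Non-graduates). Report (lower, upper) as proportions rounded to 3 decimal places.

(-0.455, -0.357)

Each SE is √(p̂(1−p̂)/n): √(0.2150·0.7850/1139) = 0.01217 and √(0.6210·0.3790/791) = 0.01725.
SE(p̂₁ − p̂₂) = √(SE₁² + SE₂²) = √(0.0001481089 + 0.0002975625) = 0.02111, since the two samples are independent.
At 98% confidence z* = 2.326; margin = 2.326 × 0.02111 = 0.04910.
The difference is 0.2150 − 0.6210 = -0.4060, so the interval is -0.4060 ± 0.04910 = (-0.455, -0.357).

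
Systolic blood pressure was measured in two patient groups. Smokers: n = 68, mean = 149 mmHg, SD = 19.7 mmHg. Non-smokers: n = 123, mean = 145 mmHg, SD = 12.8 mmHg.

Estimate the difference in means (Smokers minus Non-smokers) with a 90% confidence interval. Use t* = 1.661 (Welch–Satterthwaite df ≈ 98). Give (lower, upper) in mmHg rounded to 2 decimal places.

Standard errors of each mean: 19.7/√68 = 2.3890 and 12.8/√123 = 1.1541.
SE(x̄₁ − x̄₂) = √(2.3890² + 1.1541²) = 2.6532 for independent samples with unequal variances.
With t* = 1.661, the margin is 1.661 × 2.6532 = 4.4070.
x̄₁ − x̄₂ = 149 − 145 = 4.0000; the interval is 4.0000 ± 4.4070 = (-0.41, 8.41).

(-0.41, 8.41)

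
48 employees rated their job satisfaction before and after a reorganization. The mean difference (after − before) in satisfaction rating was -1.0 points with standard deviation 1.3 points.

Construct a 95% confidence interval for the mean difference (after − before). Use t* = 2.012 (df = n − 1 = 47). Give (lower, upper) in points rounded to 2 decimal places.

(-1.38, -0.62)

This is a matched-pairs design, so SE = s_d/√n = 1.3/√48 = 0.1876.
Margin = 2.012 × 0.1876 = 0.3775; the interval is -1.0 ± 0.3775 = (-1.38, -0.62).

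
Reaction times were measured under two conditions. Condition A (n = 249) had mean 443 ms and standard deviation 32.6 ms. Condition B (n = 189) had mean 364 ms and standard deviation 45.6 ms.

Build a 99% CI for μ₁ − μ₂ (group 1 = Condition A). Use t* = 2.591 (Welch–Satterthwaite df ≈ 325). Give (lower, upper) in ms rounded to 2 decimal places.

Standard errors of each mean: 32.6/√249 = 2.0659 and 45.6/√189 = 3.3169.
SE(x̄₁ − x̄₂) = √(2.0659² + 3.3169²) = 3.9077 for independent samples with unequal variances.
With t* = 2.591, the margin is 2.591 × 3.9077 = 10.1249.
x̄₁ − x̄₂ = 443 − 364 = 79.0000; the interval is 79.0000 ± 10.1249 = (68.88, 89.12).

(68.88, 89.12)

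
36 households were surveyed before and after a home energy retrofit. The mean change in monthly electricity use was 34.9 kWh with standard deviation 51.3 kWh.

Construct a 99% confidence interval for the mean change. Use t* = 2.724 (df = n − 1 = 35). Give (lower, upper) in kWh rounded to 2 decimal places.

Paired design: SE = s_d/√n = 51.3/√36 = 8.5500.
t* = 2.724; margin of error = 2.724 × 8.5500 = 23.2902.
34.9 ± 23.2902 → (11.61, 58.19).

(11.61, 58.19)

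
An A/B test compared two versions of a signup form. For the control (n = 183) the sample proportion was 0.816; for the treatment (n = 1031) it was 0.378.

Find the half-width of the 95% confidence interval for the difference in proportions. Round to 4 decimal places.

0.0635

The two standard errors are √(0.8160×0.1840/183) = 0.02864 and √(0.3780×0.6220/1031) = 0.01510.
Because the samples are independent, SE_diff = √(0.02864² + 0.01510²) = 0.03238.
Using z* = 1.960 for 95%, ME = 1.960 × 0.03238 = 0.06346.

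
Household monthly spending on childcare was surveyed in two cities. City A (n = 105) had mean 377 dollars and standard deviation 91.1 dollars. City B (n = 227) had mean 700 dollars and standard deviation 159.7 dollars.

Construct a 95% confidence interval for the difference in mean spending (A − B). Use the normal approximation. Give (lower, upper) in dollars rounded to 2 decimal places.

Per-group SEs: s₁/√n₁ = 91.1/√105 = 8.8904, s₂/√n₂ = 159.7/√227 = 10.5997.
Unpooled SE of the difference: √(79.03921216 + 112.35364009) = 13.8345.
Margin of error = z* · SE = 1.960 × 13.8345 = 27.1156.
x̄₁ − x̄₂ = 377 − 700 = -323.0000.
CI: -323.0000 ± 27.1156 = (-350.12, -295.88).

(-350.12, -295.88)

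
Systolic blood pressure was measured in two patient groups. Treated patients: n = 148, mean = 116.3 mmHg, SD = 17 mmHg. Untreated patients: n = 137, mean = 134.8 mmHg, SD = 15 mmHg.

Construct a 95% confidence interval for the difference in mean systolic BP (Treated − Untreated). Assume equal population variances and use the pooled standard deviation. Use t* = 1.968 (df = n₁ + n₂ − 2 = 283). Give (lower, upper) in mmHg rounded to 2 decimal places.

(-22.25, -14.75)

Pooled variance s_p² = [147·17² + 136·15²] / (148+137−2) = 258.2438, so s_p = 16.0700.
SE_diff = s_p·√(1/n₁ + 1/n₂) = 16.0700·√(1/148 + 1/137) = 1.9052.
t* = 1.968; margin = 1.968 × 1.9052 = 3.7494.
Difference = 116.3 − 134.8 = -18.5000.
-18.5000 ± 3.7494 → (-22.25, -14.75).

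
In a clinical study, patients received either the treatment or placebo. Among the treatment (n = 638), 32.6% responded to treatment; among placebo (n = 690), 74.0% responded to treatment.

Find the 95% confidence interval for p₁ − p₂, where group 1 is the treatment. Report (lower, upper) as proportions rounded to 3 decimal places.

Each SE is √(p̂(1−p̂)/n): √(0.3260·0.6740/638) = 0.01856 and √(0.7400·0.2600/690) = 0.01670.
SE(p̂₁ − p̂₂) = √(SE₁² + SE₂²) = √(0.0003444736 + 0.00027889) = 0.02497, since the two samples are independent.
At 95% confidence z* = 1.960; margin = 1.960 × 0.02497 = 0.04894.
The difference is 0.3260 − 0.7400 = -0.4140, so the interval is -0.4140 ± 0.04894 = (-0.463, -0.365).

(-0.463, -0.365)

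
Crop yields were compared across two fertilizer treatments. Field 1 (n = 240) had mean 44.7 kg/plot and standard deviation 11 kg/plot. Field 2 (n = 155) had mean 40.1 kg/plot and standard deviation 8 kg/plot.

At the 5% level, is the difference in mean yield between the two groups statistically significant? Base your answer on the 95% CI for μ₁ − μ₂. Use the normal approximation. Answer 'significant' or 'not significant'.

significant

SE₁ = s₁/√n₁ = 11/√240 = 0.7100; SE₂ = 8/√155 = 0.6426.
Independent samples, unequal variances: SE_diff = √(SE₁² + SE₂²) = √(0.5041 + 0.41293476) = 0.9576.
z* = 1.960, so margin of error = 1.960 × 0.9576 = 1.8769.
Difference in means = 44.7 − 40.1 = 4.6000.
4.6000 ± 1.8769 → (2.7231, 6.4769).
The interval (2.7231, 6.4769) does not contain 0, so the difference is significant.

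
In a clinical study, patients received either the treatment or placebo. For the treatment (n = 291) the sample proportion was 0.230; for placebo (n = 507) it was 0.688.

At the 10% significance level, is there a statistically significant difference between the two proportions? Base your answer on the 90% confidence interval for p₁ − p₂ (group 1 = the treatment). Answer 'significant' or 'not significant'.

significant

SE₁ = √(p̂₁(1−p̂₁)/n₁) = √(0.2300·0.7700/291) = 0.02467; SE₂ = √(0.6880·0.3120/507) = 0.02058.
Independent samples: SE of the difference = √(SE₁² + SE₂²) = √(0.0006086089 + 0.0004235364) = 0.03213.
z* for 90% confidence is 1.645, so the margin of error is 1.645 × 0.03213 = 0.05285.
Point estimate p̂₁ − p̂₂ = 0.2300 − 0.6880 = -0.4580.
-0.4580 ± 0.05285 → (-0.51085, -0.40515).
The interval (-0.51085, -0.40515) does not contain 0, so the difference is significant.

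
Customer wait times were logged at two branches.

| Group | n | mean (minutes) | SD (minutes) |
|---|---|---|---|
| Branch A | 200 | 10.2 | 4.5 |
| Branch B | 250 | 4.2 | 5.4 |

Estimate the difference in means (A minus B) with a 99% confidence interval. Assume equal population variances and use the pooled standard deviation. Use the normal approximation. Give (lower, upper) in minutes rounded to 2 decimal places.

(4.77, 7.23)

Pooled variance s_p² = [199·4.5² + 249·5.4²] / (200+250−2) = 25.2022, so s_p = 5.0202.
SE_diff = s_p·√(1/n₁ + 1/n₂) = 5.0202·√(1/200 + 1/250) = 0.4763.
z* = 2.576; margin = 2.576 × 0.4763 = 1.2269.
Difference = 10.2 − 4.2 = 6.0000.
6.0000 ± 1.2269 → (4.77, 7.23).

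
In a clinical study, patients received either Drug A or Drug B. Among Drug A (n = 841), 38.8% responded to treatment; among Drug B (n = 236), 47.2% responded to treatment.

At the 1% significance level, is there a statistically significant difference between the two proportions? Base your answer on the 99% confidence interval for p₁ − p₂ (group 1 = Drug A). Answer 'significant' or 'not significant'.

The two standard errors are √(0.3880×0.6120/841) = 0.01680 and √(0.4720×0.5280/236) = 0.03250.
Because the samples are independent, SE_diff = √(0.01680² + 0.03250²) = 0.03659.
Using z* = 2.576 for 99%, ME = 2.576 × 0.03659 = 0.09426.
p̂₁ − p̂₂ = -0.0840; interval -0.0840 ± 0.09426 gives (-0.17826, 0.01026).
The interval (-0.17826, 0.01026) contains 0, so the difference is not significant.

not significant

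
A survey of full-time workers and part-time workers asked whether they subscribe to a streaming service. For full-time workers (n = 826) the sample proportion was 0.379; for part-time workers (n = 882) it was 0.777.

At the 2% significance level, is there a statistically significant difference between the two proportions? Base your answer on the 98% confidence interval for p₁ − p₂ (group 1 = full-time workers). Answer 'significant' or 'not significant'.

significant

SE₁ = √(p̂₁(1−p̂₁)/n₁) = √(0.3790·0.6210/826) = 0.01688; SE₂ = √(0.7770·0.2230/882) = 0.01402.
Independent samples: SE of the difference = √(SE₁² + SE₂²) = √(0.0002849344 + 0.0001965604) = 0.02194.
z* for 98% confidence is 2.326, so the margin of error is 2.326 × 0.02194 = 0.05103.
Point estimate p̂₁ − p̂₂ = 0.3790 − 0.7770 = -0.3980.
-0.3980 ± 0.05103 → (-0.44903, -0.34697).
The interval (-0.44903, -0.34697) does not contain 0, so the difference is significant.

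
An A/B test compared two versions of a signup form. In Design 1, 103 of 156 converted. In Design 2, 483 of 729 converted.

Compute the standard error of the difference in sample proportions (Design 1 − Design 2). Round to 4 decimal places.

First, p̂₁ = 103/156 = 0.6603; p̂₂ = 483/729 = 0.6626.
The two standard errors are √(0.6603×0.3397/156) = 0.03792 and √(0.6626×0.3374/729) = 0.01751.
Because the samples are independent, SE_diff = √(0.03792² + 0.01751²) = 0.04177.

0.0418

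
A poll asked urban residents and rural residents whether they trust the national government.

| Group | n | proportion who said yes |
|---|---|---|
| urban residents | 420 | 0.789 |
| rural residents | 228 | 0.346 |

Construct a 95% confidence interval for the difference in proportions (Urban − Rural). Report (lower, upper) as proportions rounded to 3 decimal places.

Each SE is √(p̂(1−p̂)/n): √(0.7890·0.2110/420) = 0.01991 and √(0.3460·0.6540/228) = 0.03150.
SE(p̂₁ − p̂₂) = √(SE₁² + SE₂²) = √(0.0003964081 + 0.00099225) = 0.03726, since the two samples are independent.
At 95% confidence z* = 1.960; margin = 1.960 × 0.03726 = 0.07303.
The difference is 0.7890 − 0.3460 = 0.4430, so the interval is 0.4430 ± 0.07303 = (0.370, 0.516).

(0.370, 0.516)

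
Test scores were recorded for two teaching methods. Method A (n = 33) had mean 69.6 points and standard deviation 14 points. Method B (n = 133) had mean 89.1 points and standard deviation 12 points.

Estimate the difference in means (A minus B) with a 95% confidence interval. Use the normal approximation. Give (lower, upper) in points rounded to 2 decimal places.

SE₁ = s₁/√n₁ = 14/√33 = 2.4371; SE₂ = 12/√133 = 1.0405.
Independent samples, unequal variances: SE_diff = √(SE₁² + SE₂²) = √(5.93945641 + 1.08264025) = 2.6499.
z* = 1.960, so margin of error = 1.960 × 2.6499 = 5.1938.
Difference in means = 69.6 − 89.1 = -19.5000.
-19.5000 ± 5.1938 → (-24.69, -14.31).

(-24.69, -14.31)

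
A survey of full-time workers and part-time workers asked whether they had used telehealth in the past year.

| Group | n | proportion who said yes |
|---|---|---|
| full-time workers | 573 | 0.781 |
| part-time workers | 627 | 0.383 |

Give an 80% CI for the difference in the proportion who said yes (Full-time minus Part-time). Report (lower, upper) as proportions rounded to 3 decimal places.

SE₁ = √(p̂₁(1−p̂₁)/n₁) = √(0.7810·0.2190/573) = 0.01728; SE₂ = √(0.3830·0.6170/627) = 0.01941.
Independent samples: SE of the difference = √(SE₁² + SE₂²) = √(0.0002985984 + 0.0003767481) = 0.02599.
z* for 80% confidence is 1.282, so the margin of error is 1.282 × 0.02599 = 0.03332.
Point estimate p̂₁ − p̂₂ = 0.7810 − 0.3830 = 0.3980.
0.3980 ± 0.03332 → (0.365, 0.431).

(0.365, 0.431)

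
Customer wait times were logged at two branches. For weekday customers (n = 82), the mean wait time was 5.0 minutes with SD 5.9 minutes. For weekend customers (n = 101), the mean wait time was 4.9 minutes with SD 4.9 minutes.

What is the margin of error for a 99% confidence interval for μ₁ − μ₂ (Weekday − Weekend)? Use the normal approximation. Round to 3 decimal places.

Per-group SEs: s₁/√n₁ = 5.9/√82 = 0.6515, s₂/√n₂ = 4.9/√101 = 0.4876.
Unpooled SE of the difference: √(0.42445225 + 0.23775376) = 0.8138.
Margin of error = z* · SE = 2.576 × 0.8138 = 2.0963.

2.096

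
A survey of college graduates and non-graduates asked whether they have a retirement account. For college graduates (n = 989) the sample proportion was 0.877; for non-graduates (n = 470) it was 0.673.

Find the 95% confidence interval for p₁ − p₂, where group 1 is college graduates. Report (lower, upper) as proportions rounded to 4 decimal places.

(0.1569, 0.2511)

SE₁ = √(p̂₁(1−p̂₁)/n₁) = √(0.8770·0.1230/989) = 0.01044; SE₂ = √(0.6730·0.3270/470) = 0.02164.
Independent samples: SE of the difference = √(SE₁² + SE₂²) = √(0.0001089936 + 0.0004682896) = 0.02403.
z* for 95% confidence is 1.960, so the margin of error is 1.960 × 0.02403 = 0.04710.
Point estimate p̂₁ − p̂₂ = 0.8770 − 0.6730 = 0.2040.
0.2040 ± 0.04710 → (0.1569, 0.2511).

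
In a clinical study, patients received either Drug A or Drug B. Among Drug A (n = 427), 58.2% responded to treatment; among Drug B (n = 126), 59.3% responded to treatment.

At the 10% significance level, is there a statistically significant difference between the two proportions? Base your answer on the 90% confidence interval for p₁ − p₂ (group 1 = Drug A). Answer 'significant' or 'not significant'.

SE₁ = √(p̂₁(1−p̂₁)/n₁) = √(0.5820·0.4180/427) = 0.02387; SE₂ = √(0.5930·0.4070/126) = 0.04377.
Independent samples: SE of the difference = √(SE₁² + SE₂²) = √(0.0005697769 + 0.0019158129) = 0.04986.
z* for 90% confidence is 1.645, so the margin of error is 1.645 × 0.04986 = 0.08202.
Point estimate p̂₁ − p̂₂ = 0.5820 − 0.5930 = -0.0110.
-0.0110 ± 0.08202 → (-0.09302, 0.07102).
The interval (-0.09302, 0.07102) contains 0, so the difference is not significant.

not significant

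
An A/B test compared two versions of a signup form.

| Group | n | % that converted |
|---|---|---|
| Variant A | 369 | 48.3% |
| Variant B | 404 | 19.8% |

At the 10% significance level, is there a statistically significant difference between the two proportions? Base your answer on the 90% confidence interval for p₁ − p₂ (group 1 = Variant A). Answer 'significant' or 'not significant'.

significant

The two standard errors are √(0.4830×0.5170/369) = 0.02601 and √(0.1980×0.8020/404) = 0.01983.
Because the samples are independent, SE_diff = √(0.02601² + 0.01983²) = 0.03271.
Using z* = 1.645 for 90%, ME = 1.645 × 0.03271 = 0.05381.
p̂₁ − p̂₂ = 0.2850; interval 0.2850 ± 0.05381 gives (0.23119, 0.33881).
The interval (0.23119, 0.33881) does not contain 0, so the difference is significant.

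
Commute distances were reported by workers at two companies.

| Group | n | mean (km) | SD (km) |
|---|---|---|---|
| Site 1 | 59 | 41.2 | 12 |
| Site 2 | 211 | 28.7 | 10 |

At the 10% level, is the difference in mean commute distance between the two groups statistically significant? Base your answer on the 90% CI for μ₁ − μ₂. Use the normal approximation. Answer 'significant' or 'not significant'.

Standard errors of each mean: 12/√59 = 1.5623 and 10/√211 = 0.6884.
SE(x̄₁ − x̄₂) = √(1.5623² + 0.6884²) = 1.7072 for independent samples with unequal variances.
With z* = 1.645, the margin is 1.645 × 1.7072 = 2.8083.
x̄₁ − x̄₂ = 41.2 − 28.7 = 12.5000; the interval is 12.5000 ± 2.8083 = (9.6917, 15.3083).
The interval (9.6917, 15.3083) does not contain 0, so the difference is significant.

significant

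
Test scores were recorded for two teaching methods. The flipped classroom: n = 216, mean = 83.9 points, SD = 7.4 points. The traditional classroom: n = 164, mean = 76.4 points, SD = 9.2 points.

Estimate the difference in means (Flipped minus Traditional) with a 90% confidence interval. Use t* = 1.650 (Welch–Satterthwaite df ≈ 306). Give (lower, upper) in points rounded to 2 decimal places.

(6.05, 8.95)

SE₁ = s₁/√n₁ = 7.4/√216 = 0.5035; SE₂ = 9.2/√164 = 0.7184.
Independent samples, unequal variances: SE_diff = √(SE₁² + SE₂²) = √(0.25351225 + 0.51609856) = 0.8773.
t* = 1.650, so margin of error = 1.650 × 0.8773 = 1.4475.
Difference in means = 83.9 − 76.4 = 7.5000.
7.5000 ± 1.4475 → (6.05, 8.95).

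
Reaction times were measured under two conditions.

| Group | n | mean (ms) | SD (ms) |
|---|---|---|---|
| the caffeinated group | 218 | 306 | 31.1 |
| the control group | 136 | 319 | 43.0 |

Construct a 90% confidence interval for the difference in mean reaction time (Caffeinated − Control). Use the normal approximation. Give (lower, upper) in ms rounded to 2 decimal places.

(-19.99, -6.01)

SE₁ = s₁/√n₁ = 31.1/√218 = 2.1064; SE₂ = 43.0/√136 = 3.6872.
Independent samples, unequal variances: SE_diff = √(SE₁² + SE₂²) = √(4.43692096 + 13.59544384) = 4.2465.
z* = 1.645, so margin of error = 1.645 × 4.2465 = 6.9855.
Difference in means = 306 − 319 = -13.0000.
-13.0000 ± 6.9855 → (-19.99, -6.01).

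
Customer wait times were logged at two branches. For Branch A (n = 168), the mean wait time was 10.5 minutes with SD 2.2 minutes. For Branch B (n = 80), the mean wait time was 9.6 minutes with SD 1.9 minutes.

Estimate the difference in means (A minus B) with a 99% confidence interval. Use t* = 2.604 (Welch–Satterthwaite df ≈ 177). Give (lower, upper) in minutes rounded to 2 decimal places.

(0.19, 1.61)

SE₁ = s₁/√n₁ = 2.2/√168 = 0.1697; SE₂ = 1.9/√80 = 0.2124.
Independent samples, unequal variances: SE_diff = √(SE₁² + SE₂²) = √(0.02879809 + 0.04511376) = 0.2719.
t* = 2.604, so margin of error = 2.604 × 0.2719 = 0.7080.
Difference in means = 10.5 − 9.6 = 0.9000.
0.9000 ± 0.7080 → (0.19, 1.61).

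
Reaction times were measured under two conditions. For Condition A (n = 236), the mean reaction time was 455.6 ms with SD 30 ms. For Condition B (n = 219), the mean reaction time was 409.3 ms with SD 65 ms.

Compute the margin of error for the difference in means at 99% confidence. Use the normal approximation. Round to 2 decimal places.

Per-group SEs: s₁/√n₁ = 30/√236 = 1.9528, s₂/√n₂ = 65/√219 = 4.3923.
Unpooled SE of the difference: √(3.81342784 + 19.29229929) = 4.8068.
Margin of error = z* · SE = 2.576 × 4.8068 = 12.3823.

12.38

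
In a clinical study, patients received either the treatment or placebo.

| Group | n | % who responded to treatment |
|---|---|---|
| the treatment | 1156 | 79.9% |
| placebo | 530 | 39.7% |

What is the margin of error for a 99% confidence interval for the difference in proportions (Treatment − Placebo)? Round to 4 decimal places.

0.0626

Each SE is √(p̂(1−p̂)/n): √(0.7990·0.2010/1156) = 0.01179 and √(0.3970·0.6030/530) = 0.02125.
SE(p̂₁ − p̂₂) = √(SE₁² + SE₂²) = √(0.0001390041 + 0.0004515625) = 0.02430, since the two samples are independent.
At 99% confidence z* = 2.576; margin = 2.576 × 0.02430 = 0.06260.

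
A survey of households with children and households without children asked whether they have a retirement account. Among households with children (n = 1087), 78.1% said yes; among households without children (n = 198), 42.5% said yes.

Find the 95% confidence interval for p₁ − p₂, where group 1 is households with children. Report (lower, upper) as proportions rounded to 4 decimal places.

SE₁ = √(p̂₁(1−p̂₁)/n₁) = √(0.7810·0.2190/1087) = 0.01254; SE₂ = √(0.4250·0.5750/198) = 0.03513.
Independent samples: SE of the difference = √(SE₁² + SE₂²) = √(0.0001572516 + 0.0012341169) = 0.03730.
z* for 95% confidence is 1.960, so the margin of error is 1.960 × 0.03730 = 0.07311.
Point estimate p̂₁ − p̂₂ = 0.7810 − 0.4250 = 0.3560.
0.3560 ± 0.07311 → (0.2829, 0.4291).

(0.2829, 0.4291)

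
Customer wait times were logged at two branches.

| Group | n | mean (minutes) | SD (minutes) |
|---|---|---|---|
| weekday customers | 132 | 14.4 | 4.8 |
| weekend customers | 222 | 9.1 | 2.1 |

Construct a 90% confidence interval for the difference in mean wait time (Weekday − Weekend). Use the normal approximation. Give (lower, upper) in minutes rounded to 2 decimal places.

(4.57, 6.03)

Per-group SEs: s₁/√n₁ = 4.8/√132 = 0.4178, s₂/√n₂ = 2.1/√222 = 0.1409.
Unpooled SE of the difference: √(0.17455684 + 0.01985281) = 0.4409.
Margin of error = z* · SE = 1.645 × 0.4409 = 0.7253.
x̄₁ − x̄₂ = 14.4 − 9.1 = 5.3000.
CI: 5.3000 ± 0.7253 = (4.57, 6.03).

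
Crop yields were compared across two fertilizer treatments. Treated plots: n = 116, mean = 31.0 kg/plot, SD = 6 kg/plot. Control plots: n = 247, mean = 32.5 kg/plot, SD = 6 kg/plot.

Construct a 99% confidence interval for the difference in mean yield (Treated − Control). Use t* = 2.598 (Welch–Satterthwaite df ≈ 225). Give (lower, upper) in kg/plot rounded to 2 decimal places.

(-3.25, 0.25)

Standard errors of each mean: 6/√116 = 0.5571 and 6/√247 = 0.3818.
SE(x̄₁ − x̄₂) = √(0.5571² + 0.3818²) = 0.6754 for independent samples with unequal variances.
With t* = 2.598, the margin is 2.598 × 0.6754 = 1.7547.
x̄₁ − x̄₂ = 31.0 − 32.5 = -1.5000; the interval is -1.5000 ± 1.7547 = (-3.25, 0.25).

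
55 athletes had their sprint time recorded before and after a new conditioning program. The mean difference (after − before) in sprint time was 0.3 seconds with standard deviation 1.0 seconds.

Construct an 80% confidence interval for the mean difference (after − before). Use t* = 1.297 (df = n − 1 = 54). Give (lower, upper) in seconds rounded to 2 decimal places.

Paired design: SE = s_d/√n = 1.0/√55 = 0.1348.
t* = 1.297; margin of error = 1.297 × 0.1348 = 0.1748.
0.3 ± 0.1748 → (0.13, 0.47).

(0.13, 0.47)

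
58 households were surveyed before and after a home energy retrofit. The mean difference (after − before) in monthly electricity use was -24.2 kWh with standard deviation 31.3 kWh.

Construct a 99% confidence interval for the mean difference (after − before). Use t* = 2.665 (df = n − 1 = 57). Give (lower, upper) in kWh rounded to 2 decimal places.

(-35.15, -13.25)

This is a matched-pairs design, so SE = s_d/√n = 31.3/√58 = 4.1099.
Margin = 2.665 × 4.1099 = 10.9529; the interval is -24.2 ± 10.9529 = (-35.15, -13.25).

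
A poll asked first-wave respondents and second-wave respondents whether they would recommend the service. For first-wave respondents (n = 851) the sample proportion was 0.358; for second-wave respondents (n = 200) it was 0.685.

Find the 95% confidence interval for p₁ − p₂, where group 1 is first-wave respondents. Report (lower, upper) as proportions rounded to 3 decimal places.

(-0.399, -0.255)

Each SE is √(p̂(1−p̂)/n): √(0.3580·0.6420/851) = 0.01643 and √(0.6850·0.3150/200) = 0.03285.
SE(p̂₁ − p̂₂) = √(SE₁² + SE₂²) = √(0.0002699449 + 0.0010791225) = 0.03673, since the two samples are independent.
At 95% confidence z* = 1.960; margin = 1.960 × 0.03673 = 0.07199.
The difference is 0.3580 − 0.6850 = -0.3270, so the interval is -0.3270 ± 0.07199 = (-0.399, -0.255).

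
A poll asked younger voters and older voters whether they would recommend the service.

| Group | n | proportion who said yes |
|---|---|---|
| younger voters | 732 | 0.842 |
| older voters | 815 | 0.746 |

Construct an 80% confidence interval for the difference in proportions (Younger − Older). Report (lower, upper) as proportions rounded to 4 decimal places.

SE₁ = √(p̂₁(1−p̂₁)/n₁) = √(0.8420·0.1580/732) = 0.01348; SE₂ = √(0.7460·0.2540/815) = 0.01525.
Independent samples: SE of the difference = √(SE₁² + SE₂²) = √(0.0001817104 + 0.0002325625) = 0.02035.
z* for 80% confidence is 1.282, so the margin of error is 1.282 × 0.02035 = 0.02609.
Point estimate p̂₁ − p̂₂ = 0.8420 − 0.7460 = 0.0960.
0.0960 ± 0.02609 → (0.0699, 0.1221).

(0.0699, 0.1221)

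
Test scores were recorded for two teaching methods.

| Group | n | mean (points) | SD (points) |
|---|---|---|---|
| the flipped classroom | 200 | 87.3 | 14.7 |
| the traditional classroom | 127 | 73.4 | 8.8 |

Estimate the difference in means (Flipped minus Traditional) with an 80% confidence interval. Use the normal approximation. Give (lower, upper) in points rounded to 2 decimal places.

(12.23, 15.57)

SE₁ = s₁/√n₁ = 14.7/√200 = 1.0394; SE₂ = 8.8/√127 = 0.7809.
Independent samples, unequal variances: SE_diff = √(SE₁² + SE₂²) = √(1.08035236 + 0.60980481) = 1.3001.
z* = 1.282, so margin of error = 1.282 × 1.3001 = 1.6667.
Difference in means = 87.3 − 73.4 = 13.9000.
13.9000 ± 1.6667 → (12.23, 15.57).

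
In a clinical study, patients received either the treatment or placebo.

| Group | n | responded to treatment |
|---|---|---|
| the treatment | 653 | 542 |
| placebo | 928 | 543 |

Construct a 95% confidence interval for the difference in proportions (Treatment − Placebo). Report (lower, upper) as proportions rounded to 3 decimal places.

(0.202, 0.288)

Sample proportions: 542/653 = 0.8300, 543/928 = 0.5851.
Each SE is √(p̂(1−p̂)/n): √(0.8300·0.1700/653) = 0.01470 and √(0.5851·0.4149/928) = 0.01617.
SE(p̂₁ − p̂₂) = √(SE₁² + SE₂²) = √(0.00021609 + 0.0002614689) = 0.02185, since the two samples are independent.
At 95% confidence z* = 1.960; margin = 1.960 × 0.02185 = 0.04283.
The difference is 0.8300 − 0.5851 = 0.2449, so the interval is 0.2449 ± 0.04283 = (0.202, 0.288).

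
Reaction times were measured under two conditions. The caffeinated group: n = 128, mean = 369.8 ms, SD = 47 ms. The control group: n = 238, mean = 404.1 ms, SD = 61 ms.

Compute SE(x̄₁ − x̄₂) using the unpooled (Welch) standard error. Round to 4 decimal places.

5.7352

SE₁ = s₁/√n₁ = 47/√128 = 4.1543; SE₂ = 61/√238 = 3.9540.
Independent samples, unequal variances: SE_diff = √(SE₁² + SE₂²) = √(17.25820849 + 15.634116) = 5.7352.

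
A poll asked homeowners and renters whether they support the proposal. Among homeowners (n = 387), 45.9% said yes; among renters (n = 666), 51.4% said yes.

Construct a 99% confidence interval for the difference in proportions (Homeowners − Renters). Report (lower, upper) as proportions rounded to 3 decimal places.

SE₁ = √(p̂₁(1−p̂₁)/n₁) = √(0.4590·0.5410/387) = 0.02533; SE₂ = √(0.5140·0.4860/666) = 0.01937.
Independent samples: SE of the difference = √(SE₁² + SE₂²) = √(0.0006416089 + 0.0003751969) = 0.03189.
z* for 99% confidence is 2.576, so the margin of error is 2.576 × 0.03189 = 0.08215.
Point estimate p̂₁ − p̂₂ = 0.4590 − 0.5140 = -0.0550.
-0.0550 ± 0.08215 → (-0.137, 0.027).

(-0.137, 0.027)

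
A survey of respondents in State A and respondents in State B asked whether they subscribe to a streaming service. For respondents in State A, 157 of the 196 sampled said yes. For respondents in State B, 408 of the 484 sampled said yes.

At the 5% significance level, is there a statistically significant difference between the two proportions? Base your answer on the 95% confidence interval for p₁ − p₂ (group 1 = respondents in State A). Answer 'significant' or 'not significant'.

p̂₁ = 157/196 = 0.8010 and p̂₂ = 408/484 = 0.8430.
SE₁ = √(p̂₁(1−p̂₁)/n₁) = √(0.8010·0.1990/196) = 0.02852; SE₂ = √(0.8430·0.1570/484) = 0.01654.
Independent samples: SE of the difference = √(SE₁² + SE₂²) = √(0.0008133904 + 0.0002735716) = 0.03297.
z* for 95% confidence is 1.960, so the margin of error is 1.960 × 0.03297 = 0.06462.
Point estimate p̂₁ − p̂₂ = 0.8010 − 0.8430 = -0.0420.
-0.0420 ± 0.06462 → (-0.10662, 0.02262).
The interval (-0.10662, 0.02262) contains 0, so the difference is not significant.

not significant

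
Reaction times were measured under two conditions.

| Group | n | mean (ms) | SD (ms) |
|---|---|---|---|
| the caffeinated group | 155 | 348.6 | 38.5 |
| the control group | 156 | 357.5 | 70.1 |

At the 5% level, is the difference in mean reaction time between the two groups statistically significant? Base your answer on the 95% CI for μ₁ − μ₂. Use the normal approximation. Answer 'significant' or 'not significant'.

SE₁ = s₁/√n₁ = 38.5/√155 = 3.0924; SE₂ = 70.1/√156 = 5.6125.
Independent samples, unequal variances: SE_diff = √(SE₁² + SE₂²) = √(9.56293776 + 31.50015625) = 6.4080.
z* = 1.960, so margin of error = 1.960 × 6.4080 = 12.5597.
Difference in means = 348.6 − 357.5 = -8.9000.
-8.9000 ± 12.5597 → (-21.4597, 3.6597).
The interval (-21.4597, 3.6597) contains 0, so the difference is not significant.

not significant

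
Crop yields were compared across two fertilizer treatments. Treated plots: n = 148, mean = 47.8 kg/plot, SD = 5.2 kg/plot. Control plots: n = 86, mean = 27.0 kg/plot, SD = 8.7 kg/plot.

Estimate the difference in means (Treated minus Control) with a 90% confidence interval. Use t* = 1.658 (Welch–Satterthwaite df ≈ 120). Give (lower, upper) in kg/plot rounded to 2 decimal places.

(19.09, 22.51)

Per-group SEs: s₁/√n₁ = 5.2/√148 = 0.4274, s₂/√n₂ = 8.7/√86 = 0.9381.
Unpooled SE of the difference: √(0.18267076 + 0.88003161) = 1.0309.
Margin of error = t* · SE = 1.658 × 1.0309 = 1.7092.
x̄₁ − x̄₂ = 47.8 − 27.0 = 20.8000.
CI: 20.8000 ± 1.7092 = (19.09, 22.51).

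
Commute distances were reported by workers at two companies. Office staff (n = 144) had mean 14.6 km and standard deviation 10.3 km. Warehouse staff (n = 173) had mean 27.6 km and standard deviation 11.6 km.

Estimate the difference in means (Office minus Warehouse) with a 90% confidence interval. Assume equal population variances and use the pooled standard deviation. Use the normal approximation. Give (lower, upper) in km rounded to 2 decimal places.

s_p = √[((n₁−1)s₁² + (n₂−1)s₂²)/(n₁+n₂−2)] = √[(143·10.3² + 172·11.6²)/315] = 11.0288.
SE = 11.0288·√(1/144 + 1/173) = 1.2441.
With z* = 1.645, margin = 1.645 × 1.2441 = 2.0465.
x̄₁ − x̄₂ = 14.6 − 27.6 = -13.0000; interval -13.0000 ± 2.0465 = (-15.05, -10.95).

(-15.05, -10.95)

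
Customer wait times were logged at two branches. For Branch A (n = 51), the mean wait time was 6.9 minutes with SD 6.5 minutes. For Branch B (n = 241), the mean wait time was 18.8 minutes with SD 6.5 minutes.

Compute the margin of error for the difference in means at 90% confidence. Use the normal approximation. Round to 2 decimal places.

1.65

Standard errors of each mean: 6.5/√51 = 0.9102 and 6.5/√241 = 0.4187.
SE(x̄₁ − x̄₂) = √(0.9102² + 0.4187²) = 1.0019 for independent samples with unequal variances.
With z* = 1.645, the margin is 1.645 × 1.0019 = 1.6481.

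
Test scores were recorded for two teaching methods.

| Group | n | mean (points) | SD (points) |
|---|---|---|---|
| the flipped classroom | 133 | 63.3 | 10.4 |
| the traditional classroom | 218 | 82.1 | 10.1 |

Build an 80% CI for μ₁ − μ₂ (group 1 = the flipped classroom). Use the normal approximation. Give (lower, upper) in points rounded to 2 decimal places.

(-20.25, -17.35)

Standard errors of each mean: 10.4/√133 = 0.9018 and 10.1/√218 = 0.6841.
SE(x̄₁ − x̄₂) = √(0.9018² + 0.6841²) = 1.1319 for independent samples with unequal variances.
With z* = 1.282, the margin is 1.282 × 1.1319 = 1.4511.
x̄₁ − x̄₂ = 63.3 − 82.1 = -18.8000; the interval is -18.8000 ± 1.4511 = (-20.25, -17.35).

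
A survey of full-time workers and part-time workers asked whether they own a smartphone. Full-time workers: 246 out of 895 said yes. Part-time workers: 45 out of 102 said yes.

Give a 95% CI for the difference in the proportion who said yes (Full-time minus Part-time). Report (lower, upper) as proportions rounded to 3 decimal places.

(-0.267, -0.066)

p̂₁ = 246/895 = 0.2749 and p̂₂ = 45/102 = 0.4412.
SE₁ = √(p̂₁(1−p̂₁)/n₁) = √(0.2749·0.7251/895) = 0.01492; SE₂ = √(0.4412·0.5588/102) = 0.04916.
Independent samples: SE of the difference = √(SE₁² + SE₂²) = √(0.0002226064 + 0.0024167056) = 0.05137.
z* for 95% confidence is 1.960, so the margin of error is 1.960 × 0.05137 = 0.10069.
Point estimate p̂₁ − p̂₂ = 0.2749 − 0.4412 = -0.1663.
-0.1663 ± 0.10069 → (-0.267, -0.066).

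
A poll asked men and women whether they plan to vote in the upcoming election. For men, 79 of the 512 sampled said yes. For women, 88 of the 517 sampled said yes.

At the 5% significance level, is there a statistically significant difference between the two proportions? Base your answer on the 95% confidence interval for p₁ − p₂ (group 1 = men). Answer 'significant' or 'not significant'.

p̂₁ = 79/512 = 0.1543 and p̂₂ = 88/517 = 0.1702.
SE₁ = √(p̂₁(1−p̂₁)/n₁) = √(0.1543·0.8457/512) = 0.01596; SE₂ = √(0.1702·0.8298/517) = 0.01653.
Independent samples: SE of the difference = √(SE₁² + SE₂²) = √(0.0002547216 + 0.0002732409) = 0.02298.
z* for 95% confidence is 1.960, so the margin of error is 1.960 × 0.02298 = 0.04504.
Point estimate p̂₁ − p̂₂ = 0.1543 − 0.1702 = -0.0159.
-0.0159 ± 0.04504 → (-0.06094, 0.02914).
The interval (-0.06094, 0.02914) contains 0, so the difference is not significant.

not significant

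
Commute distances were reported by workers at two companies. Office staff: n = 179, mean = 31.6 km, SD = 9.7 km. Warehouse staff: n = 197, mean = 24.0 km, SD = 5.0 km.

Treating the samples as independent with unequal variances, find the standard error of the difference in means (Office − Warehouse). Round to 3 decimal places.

0.808

Standard errors of each mean: 9.7/√179 = 0.7250 and 5.0/√197 = 0.3562.
SE(x̄₁ − x̄₂) = √(0.7250² + 0.3562²) = 0.8078 for independent samples with unequal variances.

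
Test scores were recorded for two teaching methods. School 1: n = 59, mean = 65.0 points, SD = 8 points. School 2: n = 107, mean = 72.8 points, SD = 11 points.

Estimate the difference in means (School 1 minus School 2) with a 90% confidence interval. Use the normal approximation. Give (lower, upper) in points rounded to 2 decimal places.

(-10.25, -5.35)

Per-group SEs: s₁/√n₁ = 8/√59 = 1.0415, s₂/√n₂ = 11/√107 = 1.0634.
Unpooled SE of the difference: √(1.08472225 + 1.13081956) = 1.4885.
Margin of error = z* · SE = 1.645 × 1.4885 = 2.4486.
x̄₁ − x̄₂ = 65.0 − 72.8 = -7.8000.
CI: -7.8000 ± 2.4486 = (-10.25, -5.35).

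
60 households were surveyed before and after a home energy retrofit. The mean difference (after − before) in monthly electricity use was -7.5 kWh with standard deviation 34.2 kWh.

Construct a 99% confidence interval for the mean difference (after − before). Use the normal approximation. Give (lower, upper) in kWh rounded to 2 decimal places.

(-18.87, 3.87)

Paired design: SE = s_d/√n = 34.2/√60 = 4.4152.
z* = 2.576; margin of error = 2.576 × 4.4152 = 11.3736.
-7.5 ± 11.3736 → (-18.87, 3.87).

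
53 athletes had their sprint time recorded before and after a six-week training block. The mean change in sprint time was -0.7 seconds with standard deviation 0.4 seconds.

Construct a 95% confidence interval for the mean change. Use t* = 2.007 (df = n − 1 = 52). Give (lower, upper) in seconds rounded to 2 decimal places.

(-0.81, -0.59)

This is a matched-pairs design, so SE = s_d/√n = 0.4/√53 = 0.0549.
Margin = 2.007 × 0.0549 = 0.1102; the interval is -0.7 ± 0.1102 = (-0.81, -0.59).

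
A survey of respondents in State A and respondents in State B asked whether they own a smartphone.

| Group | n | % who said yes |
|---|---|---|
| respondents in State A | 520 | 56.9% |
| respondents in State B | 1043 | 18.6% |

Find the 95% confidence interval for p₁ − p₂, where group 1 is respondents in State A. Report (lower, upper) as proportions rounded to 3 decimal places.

(0.334, 0.432)

The two standard errors are √(0.5690×0.4310/520) = 0.02172 and √(0.1860×0.8140/1043) = 0.01205.
Because the samples are independent, SE_diff = √(0.02172² + 0.01205²) = 0.02484.
Using z* = 1.960 for 95%, ME = 1.960 × 0.02484 = 0.04869.
p̂₁ − p̂₂ = 0.3830; interval 0.3830 ± 0.04869 gives (0.334, 0.432).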